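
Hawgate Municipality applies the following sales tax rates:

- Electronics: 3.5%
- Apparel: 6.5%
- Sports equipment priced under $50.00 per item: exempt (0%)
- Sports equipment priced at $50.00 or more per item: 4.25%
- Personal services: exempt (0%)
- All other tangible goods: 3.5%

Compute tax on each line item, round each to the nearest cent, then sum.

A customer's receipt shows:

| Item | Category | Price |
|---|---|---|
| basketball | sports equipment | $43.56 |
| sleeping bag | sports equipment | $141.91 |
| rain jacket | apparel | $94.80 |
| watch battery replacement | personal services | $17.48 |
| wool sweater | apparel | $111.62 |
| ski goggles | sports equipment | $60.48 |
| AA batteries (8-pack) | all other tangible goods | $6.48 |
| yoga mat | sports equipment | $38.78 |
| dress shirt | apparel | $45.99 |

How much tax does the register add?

Basketball $43.56: sports equipment, under $50.00 → 0% → $0.00
Sleeping bag $141.91: sports equipment, $50.00 or more → 4.25% → $6.03
Rain jacket $94.80: apparel → 6.5% → $6.16
Watch battery replacement $17.48: personal services → 0% → $0.00
Wool sweater $111.62: apparel → 6.5% → $7.26
Ski goggles $60.48: sports equipment, $50.00 or more → 4.25% → $2.57
AA batteries (8-pack) $6.48: all other tangible goods → 3.5% → $0.23
Yoga mat $38.78: sports equipment, under $50.00 → 0% → $0.00
Dress shirt $45.99: apparel → 6.5% → $2.99
Total tax = $6.03 + $6.16 + $7.26 + $2.57 + $0.23 + $2.99 = $25.24

$25.24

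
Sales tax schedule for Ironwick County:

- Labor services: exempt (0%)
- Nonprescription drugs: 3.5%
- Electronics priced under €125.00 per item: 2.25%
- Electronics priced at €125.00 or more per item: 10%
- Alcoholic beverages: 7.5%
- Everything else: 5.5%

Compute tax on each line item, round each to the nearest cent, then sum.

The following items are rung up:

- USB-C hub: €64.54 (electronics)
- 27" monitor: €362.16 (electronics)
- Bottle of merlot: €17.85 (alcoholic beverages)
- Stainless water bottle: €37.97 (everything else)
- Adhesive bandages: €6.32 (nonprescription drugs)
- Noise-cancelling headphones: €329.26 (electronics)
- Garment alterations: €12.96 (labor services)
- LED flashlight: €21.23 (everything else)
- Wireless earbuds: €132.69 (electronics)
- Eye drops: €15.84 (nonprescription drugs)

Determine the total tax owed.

USB-C hub €64.54: electronics, under €125.00 → 2.25% → €1.45
27" monitor €362.16: electronics, €125.00 or more → 10% → €36.22
Bottle of merlot €17.85: alcoholic beverages → 7.5% → €1.34
Stainless water bottle €37.97: everything else → 5.5% → €2.09
Adhesive bandages €6.32: nonprescription drugs → 3.5% → €0.22
Noise-cancelling headphones €329.26: electronics, €125.00 or more → 10% → €32.93
Garment alterations €12.96: labor services → 0% → €0.00
LED flashlight €21.23: everything else → 5.5% → €1.17
Wireless earbuds €132.69: electronics, €125.00 or more → 10% → €13.27
Eye drops €15.84: nonprescription drugs → 3.5% → €0.55
Total tax = €1.45 + €36.22 + €1.34 + €2.09 + €0.22 + €32.93 + €1.17 + €13.27 + €0.55 = €89.24

€89.24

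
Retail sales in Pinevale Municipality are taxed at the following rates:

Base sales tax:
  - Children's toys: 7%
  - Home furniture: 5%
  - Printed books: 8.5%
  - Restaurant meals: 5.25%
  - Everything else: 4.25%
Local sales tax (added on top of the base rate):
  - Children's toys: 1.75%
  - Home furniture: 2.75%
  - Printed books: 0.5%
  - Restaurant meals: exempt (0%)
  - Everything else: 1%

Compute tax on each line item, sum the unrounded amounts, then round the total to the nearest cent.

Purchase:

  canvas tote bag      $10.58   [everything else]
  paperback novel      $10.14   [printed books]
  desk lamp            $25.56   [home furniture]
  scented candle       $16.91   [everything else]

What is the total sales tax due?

$4.34

Canvas tote bag $10.58: everything else → 4.25% + 1% local = 5.25% → $0.55545
Paperback novel $10.14: printed books → 8.5% + 0.5% local = 9% → $0.9126
Desk lamp $25.56: home furniture → 5% + 2.75% local = 7.75% → $1.9809
Scented candle $16.91: everything else → 4.25% + 1% local = 5.25% → $0.887775
Unrounded tax sum = $4.336725 → $4.34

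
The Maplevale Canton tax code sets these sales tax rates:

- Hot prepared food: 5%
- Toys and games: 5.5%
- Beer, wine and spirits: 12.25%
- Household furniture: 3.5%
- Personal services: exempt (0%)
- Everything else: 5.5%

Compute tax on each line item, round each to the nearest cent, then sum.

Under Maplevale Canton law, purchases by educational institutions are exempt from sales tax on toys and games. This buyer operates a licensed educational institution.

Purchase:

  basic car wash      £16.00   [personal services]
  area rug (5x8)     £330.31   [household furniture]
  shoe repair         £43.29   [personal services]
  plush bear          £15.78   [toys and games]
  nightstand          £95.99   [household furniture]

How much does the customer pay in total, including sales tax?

£516.29

Basic car wash £16.00: personal services → 0% → £0.00
Area rug (5x8) £330.31: household furniture → 3.5% → £11.56
Shoe repair £43.29: personal services → 0% → £0.00
Plush bear £15.78: toys and games, buyer-exempt → 0% → £0.00
Nightstand £95.99: household furniture → 3.5% → £3.36
Subtotal = £501.37; tax = £14.92; total due = £516.29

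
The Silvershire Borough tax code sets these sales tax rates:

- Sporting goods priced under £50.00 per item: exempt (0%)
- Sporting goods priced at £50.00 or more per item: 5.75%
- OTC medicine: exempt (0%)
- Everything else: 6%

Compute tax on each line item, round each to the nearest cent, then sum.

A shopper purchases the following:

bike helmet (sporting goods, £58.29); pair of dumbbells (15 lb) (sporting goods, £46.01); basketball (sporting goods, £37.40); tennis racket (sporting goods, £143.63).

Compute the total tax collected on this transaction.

£11.61

Bike helmet £58.29: sporting goods, £50.00 or more → 5.75% → £3.35
Pair of dumbbells (15 lb) £46.01: sporting goods, under £50.00 → 0% → £0.00
Basketball £37.40: sporting goods, under £50.00 → 0% → £0.00
Tennis racket £143.63: sporting goods, £50.00 or more → 5.75% → £8.26
Total tax = £3.35 + £8.26 = £11.61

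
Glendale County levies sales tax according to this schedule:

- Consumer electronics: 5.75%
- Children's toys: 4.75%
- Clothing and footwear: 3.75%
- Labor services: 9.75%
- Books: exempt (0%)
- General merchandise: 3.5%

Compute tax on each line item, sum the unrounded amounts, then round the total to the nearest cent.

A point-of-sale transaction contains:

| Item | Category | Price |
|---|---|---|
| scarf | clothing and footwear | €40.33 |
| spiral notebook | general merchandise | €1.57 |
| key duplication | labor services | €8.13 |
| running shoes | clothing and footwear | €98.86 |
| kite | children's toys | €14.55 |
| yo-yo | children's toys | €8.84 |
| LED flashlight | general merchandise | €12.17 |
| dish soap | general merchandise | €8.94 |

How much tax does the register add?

€7.92

Scarf €40.33: clothing and footwear → 3.75% → €1.512375
Spiral notebook €1.57: general merchandise → 3.5% → €0.05495
Key duplication €8.13: labor services → 9.75% → €0.792675
Running shoes €98.86: clothing and footwear → 3.75% → €3.70725
Kite €14.55: children's toys → 4.75% → €0.691125
Yo-yo €8.84: children's toys → 4.75% → €0.4199
LED flashlight €12.17: general merchandise → 3.5% → €0.42595
Dish soap €8.94: general merchandise → 3.5% → €0.3129
Unrounded tax sum = €7.917125 → €7.92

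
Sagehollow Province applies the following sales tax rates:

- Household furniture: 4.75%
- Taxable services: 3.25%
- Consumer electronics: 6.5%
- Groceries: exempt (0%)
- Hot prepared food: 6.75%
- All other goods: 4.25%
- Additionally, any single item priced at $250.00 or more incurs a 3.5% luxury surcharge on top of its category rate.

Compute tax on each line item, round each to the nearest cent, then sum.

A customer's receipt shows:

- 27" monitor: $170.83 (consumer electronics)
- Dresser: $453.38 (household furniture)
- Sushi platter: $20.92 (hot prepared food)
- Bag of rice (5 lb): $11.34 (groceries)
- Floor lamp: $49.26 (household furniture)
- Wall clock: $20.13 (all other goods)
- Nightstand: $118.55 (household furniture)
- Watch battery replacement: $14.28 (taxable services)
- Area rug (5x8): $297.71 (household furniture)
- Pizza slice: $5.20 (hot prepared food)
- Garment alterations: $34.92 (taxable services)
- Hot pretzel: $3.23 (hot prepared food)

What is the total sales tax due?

$85.46

27" monitor $170.83: consumer electronics → 6.5% → $11.10
Dresser $453.38: household furniture → 4.75% + 3.5% surcharge = 8.25% → $37.40
Sushi platter $20.92: hot prepared food → 6.75% → $1.41
Bag of rice (5 lb) $11.34: groceries → 0% → $0.00
Floor lamp $49.26: household furniture → 4.75% → $2.34
Wall clock $20.13: all other goods → 4.25% → $0.86
Nightstand $118.55: household furniture → 4.75% → $5.63
Watch battery replacement $14.28: taxable services → 3.25% → $0.46
Area rug (5x8) $297.71: household furniture → 4.75% + 3.5% surcharge = 8.25% → $24.56
Pizza slice $5.20: hot prepared food → 6.75% → $0.35
Garment alterations $34.92: taxable services → 3.25% → $1.13
Hot pretzel $3.23: hot prepared food → 6.75% → $0.22
Total tax = $11.10 + $37.40 + $1.41 + $2.34 + $0.86 + $5.63 + $0.46 + $24.56 + $0.35 + $1.13 + $0.22 = $85.46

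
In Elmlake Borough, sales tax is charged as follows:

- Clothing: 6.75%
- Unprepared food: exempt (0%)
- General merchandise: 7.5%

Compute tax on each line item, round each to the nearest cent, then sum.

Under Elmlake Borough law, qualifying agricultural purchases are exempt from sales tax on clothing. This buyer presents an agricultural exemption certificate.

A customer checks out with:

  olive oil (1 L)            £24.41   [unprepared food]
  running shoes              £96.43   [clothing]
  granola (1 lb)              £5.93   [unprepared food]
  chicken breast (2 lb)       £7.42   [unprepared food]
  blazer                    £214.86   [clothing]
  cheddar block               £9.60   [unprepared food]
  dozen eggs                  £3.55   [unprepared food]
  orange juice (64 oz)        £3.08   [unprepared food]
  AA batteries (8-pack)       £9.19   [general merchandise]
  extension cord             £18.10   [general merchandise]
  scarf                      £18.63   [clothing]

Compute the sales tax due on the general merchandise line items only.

£2.05

AA batteries (8-pack) £9.19: general merchandise → 7.5% → £0.69
Extension cord £18.10: general merchandise → 7.5% → £1.36
Tax on general merchandise = £0.69 + £1.36 = £2.05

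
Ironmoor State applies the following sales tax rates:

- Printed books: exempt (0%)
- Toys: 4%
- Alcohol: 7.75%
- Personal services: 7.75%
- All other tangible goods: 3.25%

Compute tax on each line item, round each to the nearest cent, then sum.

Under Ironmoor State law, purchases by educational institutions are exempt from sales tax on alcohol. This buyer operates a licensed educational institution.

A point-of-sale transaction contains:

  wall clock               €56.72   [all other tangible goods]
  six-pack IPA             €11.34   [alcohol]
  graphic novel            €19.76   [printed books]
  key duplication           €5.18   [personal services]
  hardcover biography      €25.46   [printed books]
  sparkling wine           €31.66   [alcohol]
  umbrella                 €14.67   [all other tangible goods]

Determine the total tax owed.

€2.72

Wall clock €56.72: all other tangible goods → 3.25% → €1.84
Six-pack IPA €11.34: alcohol, buyer-exempt → 0% → €0.00
Graphic novel €19.76: printed books → 0% → €0.00
Key duplication €5.18: personal services → 7.75% → €0.40
Hardcover biography €25.46: printed books → 0% → €0.00
Sparkling wine €31.66: alcohol, buyer-exempt → 0% → €0.00
Umbrella €14.67: all other tangible goods → 3.25% → €0.48
Total tax = €1.84 + €0.40 + €0.48 = €2.72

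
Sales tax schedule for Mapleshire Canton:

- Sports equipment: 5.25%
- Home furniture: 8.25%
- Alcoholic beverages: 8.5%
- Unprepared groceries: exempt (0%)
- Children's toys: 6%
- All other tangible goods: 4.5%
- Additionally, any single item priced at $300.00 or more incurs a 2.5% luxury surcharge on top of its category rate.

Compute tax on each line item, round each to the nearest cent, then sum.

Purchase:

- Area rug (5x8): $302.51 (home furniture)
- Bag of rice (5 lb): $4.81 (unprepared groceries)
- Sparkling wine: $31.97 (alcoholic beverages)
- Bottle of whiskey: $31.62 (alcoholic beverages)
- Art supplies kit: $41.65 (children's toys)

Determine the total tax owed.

Area rug (5x8) $302.51: home furniture → 8.25% + 2.5% surcharge = 10.75% → $32.52
Bag of rice (5 lb) $4.81: unprepared groceries → 0% → $0.00
Sparkling wine $31.97: alcoholic beverages → 8.5% → $2.72
Bottle of whiskey $31.62: alcoholic beverages → 8.5% → $2.69
Art supplies kit $41.65: children's toys → 6% → $2.50
Total tax = $32.52 + $2.72 + $2.69 + $2.50 = $40.43

$40.43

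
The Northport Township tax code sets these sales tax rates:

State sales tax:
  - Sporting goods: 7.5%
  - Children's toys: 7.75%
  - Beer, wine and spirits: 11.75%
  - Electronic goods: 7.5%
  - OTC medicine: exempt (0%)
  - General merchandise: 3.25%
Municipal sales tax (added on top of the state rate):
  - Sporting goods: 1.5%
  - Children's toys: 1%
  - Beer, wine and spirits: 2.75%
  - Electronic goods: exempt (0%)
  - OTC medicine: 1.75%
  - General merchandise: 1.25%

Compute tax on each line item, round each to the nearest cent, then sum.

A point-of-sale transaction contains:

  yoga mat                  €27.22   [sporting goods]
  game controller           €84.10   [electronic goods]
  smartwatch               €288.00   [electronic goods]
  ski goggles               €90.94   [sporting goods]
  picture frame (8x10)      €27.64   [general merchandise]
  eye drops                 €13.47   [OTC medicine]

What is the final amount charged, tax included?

Yoga mat €27.22: sporting goods → 7.5% + 1.5% municipal = 9% → €2.45
Game controller €84.10: electronic goods → 7.5% + 0% municipal = 7.5% → €6.31
Smartwatch €288.00: electronic goods → 7.5% + 0% municipal = 7.5% → €21.60
Ski goggles €90.94: sporting goods → 7.5% + 1.5% municipal = 9% → €8.18
Picture frame (8x10) €27.64: general merchandise → 3.25% + 1.25% municipal = 4.5% → €1.24
Eye drops €13.47: OTC medicine → 0% + 1.75% municipal = 1.75% → €0.24
Subtotal = €531.37; tax = €40.02; total due = €571.39

€571.39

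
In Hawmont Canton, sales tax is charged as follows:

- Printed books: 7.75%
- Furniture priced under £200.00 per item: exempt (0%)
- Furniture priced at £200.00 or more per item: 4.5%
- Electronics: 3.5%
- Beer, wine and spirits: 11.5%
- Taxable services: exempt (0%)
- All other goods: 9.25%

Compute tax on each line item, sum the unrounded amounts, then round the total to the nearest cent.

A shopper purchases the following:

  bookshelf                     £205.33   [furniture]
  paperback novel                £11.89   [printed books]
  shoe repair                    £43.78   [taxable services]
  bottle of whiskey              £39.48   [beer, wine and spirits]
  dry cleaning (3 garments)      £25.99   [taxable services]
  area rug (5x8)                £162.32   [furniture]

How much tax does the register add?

£14.70

Bookshelf £205.33: furniture, £200.00 or more → 4.5% → £9.23985
Paperback novel £11.89: printed books → 7.75% → £0.921475
Shoe repair £43.78: taxable services → 0% → £0.00
Bottle of whiskey £39.48: beer, wine and spirits → 11.5% → £4.5402
Dry cleaning (3 garments) £25.99: taxable services → 0% → £0.00
Area rug (5x8) £162.32: furniture, under £200.00 → 0% → £0.00
Unrounded tax sum = £14.701525 → £14.70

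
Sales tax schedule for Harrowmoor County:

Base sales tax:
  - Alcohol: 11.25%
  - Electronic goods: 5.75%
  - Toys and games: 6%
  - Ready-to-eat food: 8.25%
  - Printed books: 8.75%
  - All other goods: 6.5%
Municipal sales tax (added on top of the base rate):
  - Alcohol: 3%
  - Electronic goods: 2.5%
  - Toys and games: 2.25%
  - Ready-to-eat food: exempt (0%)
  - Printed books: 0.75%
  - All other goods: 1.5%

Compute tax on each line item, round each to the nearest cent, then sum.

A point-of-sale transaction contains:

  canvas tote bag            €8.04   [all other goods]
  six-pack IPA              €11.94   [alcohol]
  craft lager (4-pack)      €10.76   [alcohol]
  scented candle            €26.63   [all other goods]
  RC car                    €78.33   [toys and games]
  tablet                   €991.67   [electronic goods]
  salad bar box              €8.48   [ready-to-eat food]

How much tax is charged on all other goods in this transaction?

Canvas tote bag €8.04: all other goods → 6.5% + 1.5% municipal = 8% → €0.64
Scented candle €26.63: all other goods → 6.5% + 1.5% municipal = 8% → €2.13
Tax on all other goods = €0.64 + €2.13 = €2.77

€2.77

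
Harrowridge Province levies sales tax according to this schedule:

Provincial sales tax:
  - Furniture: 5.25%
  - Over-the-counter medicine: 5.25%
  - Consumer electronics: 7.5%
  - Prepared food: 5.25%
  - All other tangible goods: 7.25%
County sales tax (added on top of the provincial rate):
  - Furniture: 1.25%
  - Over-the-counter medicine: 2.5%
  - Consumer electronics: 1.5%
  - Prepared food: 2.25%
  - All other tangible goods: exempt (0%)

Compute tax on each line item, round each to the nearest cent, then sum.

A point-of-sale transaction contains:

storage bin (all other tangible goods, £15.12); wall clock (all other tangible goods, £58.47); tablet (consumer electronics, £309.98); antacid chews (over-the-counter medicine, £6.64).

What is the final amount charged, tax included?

£423.96

Storage bin £15.12: all other tangible goods → 7.25% + 0% county = 7.25% → £1.10
Wall clock £58.47: all other tangible goods → 7.25% + 0% county = 7.25% → £4.24
Tablet £309.98: consumer electronics → 7.5% + 1.5% county = 9% → £27.90
Antacid chews £6.64: over-the-counter medicine → 5.25% + 2.5% county = 7.75% → £0.51
Subtotal = £390.21; tax = £33.75; total due = £423.96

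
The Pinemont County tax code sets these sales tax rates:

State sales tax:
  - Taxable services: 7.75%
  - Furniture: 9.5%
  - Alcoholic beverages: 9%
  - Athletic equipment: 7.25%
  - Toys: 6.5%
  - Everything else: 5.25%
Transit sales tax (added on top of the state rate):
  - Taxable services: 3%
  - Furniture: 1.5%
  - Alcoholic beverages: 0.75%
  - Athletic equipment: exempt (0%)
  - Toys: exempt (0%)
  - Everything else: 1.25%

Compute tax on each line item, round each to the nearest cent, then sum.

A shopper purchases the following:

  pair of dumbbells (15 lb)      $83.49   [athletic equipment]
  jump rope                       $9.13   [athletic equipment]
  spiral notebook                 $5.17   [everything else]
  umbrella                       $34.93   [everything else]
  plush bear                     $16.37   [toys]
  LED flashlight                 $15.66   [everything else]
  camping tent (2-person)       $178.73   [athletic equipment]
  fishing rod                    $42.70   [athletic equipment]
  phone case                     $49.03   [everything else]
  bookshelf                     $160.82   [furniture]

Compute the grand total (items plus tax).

$644.37

Pair of dumbbells (15 lb) $83.49: athletic equipment → 7.25% + 0% transit = 7.25% → $6.05
Jump rope $9.13: athletic equipment → 7.25% + 0% transit = 7.25% → $0.66
Spiral notebook $5.17: everything else → 5.25% + 1.25% transit = 6.5% → $0.34
Umbrella $34.93: everything else → 5.25% + 1.25% transit = 6.5% → $2.27
Plush bear $16.37: toys → 6.5% + 0% transit = 6.5% → $1.06
LED flashlight $15.66: everything else → 5.25% + 1.25% transit = 6.5% → $1.02
Camping tent (2-person) $178.73: athletic equipment → 7.25% + 0% transit = 7.25% → $12.96
Fishing rod $42.70: athletic equipment → 7.25% + 0% transit = 7.25% → $3.10
Phone case $49.03: everything else → 5.25% + 1.25% transit = 6.5% → $3.19
Bookshelf $160.82: furniture → 9.5% + 1.5% transit = 11% → $17.69
Subtotal = $596.03; tax = $48.34; total due = $644.37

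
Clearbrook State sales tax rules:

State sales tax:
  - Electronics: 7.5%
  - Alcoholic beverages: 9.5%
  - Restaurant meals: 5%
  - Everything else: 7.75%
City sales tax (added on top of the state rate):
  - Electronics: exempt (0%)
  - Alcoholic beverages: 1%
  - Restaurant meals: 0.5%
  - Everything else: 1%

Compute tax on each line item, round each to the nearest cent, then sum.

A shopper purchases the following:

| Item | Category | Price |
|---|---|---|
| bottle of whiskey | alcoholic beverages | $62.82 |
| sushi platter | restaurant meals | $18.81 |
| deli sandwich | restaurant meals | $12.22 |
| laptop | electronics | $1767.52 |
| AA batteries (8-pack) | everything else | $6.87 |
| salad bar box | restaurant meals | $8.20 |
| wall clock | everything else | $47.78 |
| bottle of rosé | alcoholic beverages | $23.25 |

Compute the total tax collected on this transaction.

$148.53

Bottle of whiskey $62.82: alcoholic beverages → 9.5% + 1% city = 10.5% → $6.60
Sushi platter $18.81: restaurant meals → 5% + 0.5% city = 5.5% → $1.03
Deli sandwich $12.22: restaurant meals → 5% + 0.5% city = 5.5% → $0.67
Laptop $1767.52: electronics → 7.5% + 0% city = 7.5% → $132.56
AA batteries (8-pack) $6.87: everything else → 7.75% + 1% city = 8.75% → $0.60
Salad bar box $8.20: restaurant meals → 5% + 0.5% city = 5.5% → $0.45
Wall clock $47.78: everything else → 7.75% + 1% city = 8.75% → $4.18
Bottle of rosé $23.25: alcoholic beverages → 9.5% + 1% city = 10.5% → $2.44
Total tax = $6.60 + $1.03 + $0.67 + $132.56 + $0.60 + $0.45 + $4.18 + $2.44 = $148.53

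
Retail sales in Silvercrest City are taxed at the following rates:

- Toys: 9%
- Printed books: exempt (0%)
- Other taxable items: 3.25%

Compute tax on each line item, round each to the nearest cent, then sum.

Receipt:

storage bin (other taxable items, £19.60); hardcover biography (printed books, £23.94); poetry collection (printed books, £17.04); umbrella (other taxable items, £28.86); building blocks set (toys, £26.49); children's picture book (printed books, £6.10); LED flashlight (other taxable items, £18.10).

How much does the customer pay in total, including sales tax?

Storage bin £19.60: other taxable items → 3.25% → £0.64
Hardcover biography £23.94: printed books → 0% → £0.00
Poetry collection £17.04: printed books → 0% → £0.00
Umbrella £28.86: other taxable items → 3.25% → £0.94
Building blocks set £26.49: toys → 9% → £2.38
Children's picture book £6.10: printed books → 0% → £0.00
LED flashlight £18.10: other taxable items → 3.25% → £0.59
Subtotal = £140.13; tax = £4.55; total due = £144.68

£144.68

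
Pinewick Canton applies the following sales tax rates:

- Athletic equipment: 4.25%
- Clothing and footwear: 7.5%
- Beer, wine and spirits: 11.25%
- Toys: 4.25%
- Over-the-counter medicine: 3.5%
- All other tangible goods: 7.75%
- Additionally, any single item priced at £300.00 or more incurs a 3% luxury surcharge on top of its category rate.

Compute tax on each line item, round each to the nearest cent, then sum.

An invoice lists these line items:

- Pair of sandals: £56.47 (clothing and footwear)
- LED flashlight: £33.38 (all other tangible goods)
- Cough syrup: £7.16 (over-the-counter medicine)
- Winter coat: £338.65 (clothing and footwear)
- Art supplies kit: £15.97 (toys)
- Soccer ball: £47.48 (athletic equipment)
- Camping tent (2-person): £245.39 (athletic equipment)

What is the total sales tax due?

£55.77

Pair of sandals £56.47: clothing and footwear → 7.5% → £4.24
LED flashlight £33.38: all other tangible goods → 7.75% → £2.59
Cough syrup £7.16: over-the-counter medicine → 3.5% → £0.25
Winter coat £338.65: clothing and footwear → 7.5% + 3% surcharge = 10.5% → £35.56
Art supplies kit £15.97: toys → 4.25% → £0.68
Soccer ball £47.48: athletic equipment → 4.25% → £2.02
Camping tent (2-person) £245.39: athletic equipment → 4.25% → £10.43
Total tax = £4.24 + £2.59 + £0.25 + £35.56 + £0.68 + £2.02 + £10.43 = £55.77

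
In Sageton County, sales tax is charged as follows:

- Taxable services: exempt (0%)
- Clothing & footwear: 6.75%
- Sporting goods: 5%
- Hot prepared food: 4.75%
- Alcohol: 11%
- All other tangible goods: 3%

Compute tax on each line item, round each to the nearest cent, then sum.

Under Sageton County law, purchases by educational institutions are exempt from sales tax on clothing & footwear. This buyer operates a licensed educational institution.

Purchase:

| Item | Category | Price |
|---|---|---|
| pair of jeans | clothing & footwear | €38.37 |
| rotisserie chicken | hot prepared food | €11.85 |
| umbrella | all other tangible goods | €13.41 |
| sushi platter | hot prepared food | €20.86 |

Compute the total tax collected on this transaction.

€1.95

Pair of jeans €38.37: clothing & footwear, buyer-exempt → 0% → €0.00
Rotisserie chicken €11.85: hot prepared food → 4.75% → €0.56
Umbrella €13.41: all other tangible goods → 3% → €0.40
Sushi platter €20.86: hot prepared food → 4.75% → €0.99
Total tax = €0.56 + €0.40 + €0.99 = €1.95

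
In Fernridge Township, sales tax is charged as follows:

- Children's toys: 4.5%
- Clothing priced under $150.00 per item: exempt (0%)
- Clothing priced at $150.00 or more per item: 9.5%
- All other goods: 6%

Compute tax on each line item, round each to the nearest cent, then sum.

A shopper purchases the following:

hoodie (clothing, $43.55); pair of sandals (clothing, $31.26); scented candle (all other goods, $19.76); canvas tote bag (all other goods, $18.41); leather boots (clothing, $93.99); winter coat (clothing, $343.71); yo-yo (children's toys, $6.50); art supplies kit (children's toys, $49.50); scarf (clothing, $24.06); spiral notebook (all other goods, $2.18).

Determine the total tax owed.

$37.59

Hoodie $43.55: clothing, under $150.00 → 0% → $0.00
Pair of sandals $31.26: clothing, under $150.00 → 0% → $0.00
Scented candle $19.76: all other goods → 6% → $1.19
Canvas tote bag $18.41: all other goods → 6% → $1.10
Leather boots $93.99: clothing, under $150.00 → 0% → $0.00
Winter coat $343.71: clothing, $150.00 or more → 9.5% → $32.65
Yo-yo $6.50: children's toys → 4.5% → $0.29
Art supplies kit $49.50: children's toys → 4.5% → $2.23
Scarf $24.06: clothing, under $150.00 → 0% → $0.00
Spiral notebook $2.18: all other goods → 6% → $0.13
Total tax = $1.19 + $1.10 + $32.65 + $0.29 + $2.23 + $0.13 = $37.59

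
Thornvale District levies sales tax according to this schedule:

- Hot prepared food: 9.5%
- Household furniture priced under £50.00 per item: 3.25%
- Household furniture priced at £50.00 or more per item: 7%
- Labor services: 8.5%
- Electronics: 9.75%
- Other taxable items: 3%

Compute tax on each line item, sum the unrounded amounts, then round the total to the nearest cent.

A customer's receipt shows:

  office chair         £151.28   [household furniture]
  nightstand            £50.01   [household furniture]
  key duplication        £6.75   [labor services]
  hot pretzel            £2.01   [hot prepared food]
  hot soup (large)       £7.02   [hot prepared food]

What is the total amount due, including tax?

£232.59

Office chair £151.28: household furniture, £50.00 or more → 7% → £10.5896
Nightstand £50.01: household furniture, £50.00 or more → 7% → £3.5007
Key duplication £6.75: labor services → 8.5% → £0.57375
Hot pretzel £2.01: hot prepared food → 9.5% → £0.19095
Hot soup (large) £7.02: hot prepared food → 9.5% → £0.6669
Subtotal = £217.07; unrounded tax = £15.5219 → £15.52; total due = £232.59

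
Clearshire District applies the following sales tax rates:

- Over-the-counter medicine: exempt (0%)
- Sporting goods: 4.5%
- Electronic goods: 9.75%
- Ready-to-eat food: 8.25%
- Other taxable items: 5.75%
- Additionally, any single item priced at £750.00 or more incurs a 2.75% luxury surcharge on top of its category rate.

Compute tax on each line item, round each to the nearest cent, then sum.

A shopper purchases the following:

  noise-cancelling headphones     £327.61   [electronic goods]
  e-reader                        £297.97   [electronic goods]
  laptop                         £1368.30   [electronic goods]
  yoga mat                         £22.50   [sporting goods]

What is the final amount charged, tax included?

Noise-cancelling headphones £327.61: electronic goods → 9.75% → £31.94
E-reader £297.97: electronic goods → 9.75% → £29.05
Laptop £1368.30: electronic goods → 9.75% + 2.75% surcharge = 12.5% → £171.04
Yoga mat £22.50: sporting goods → 4.5% → £1.01
Subtotal = £2016.38; tax = £233.04; total due = £2249.42

£2249.42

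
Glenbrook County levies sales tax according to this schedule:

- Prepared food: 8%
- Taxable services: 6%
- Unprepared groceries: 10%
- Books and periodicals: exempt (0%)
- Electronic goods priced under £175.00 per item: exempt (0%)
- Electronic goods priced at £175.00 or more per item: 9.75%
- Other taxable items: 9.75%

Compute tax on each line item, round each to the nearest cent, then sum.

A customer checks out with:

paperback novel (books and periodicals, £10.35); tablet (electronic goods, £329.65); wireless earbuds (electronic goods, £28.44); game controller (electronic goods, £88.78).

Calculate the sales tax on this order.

Paperback novel £10.35: books and periodicals → 0% → £0.00
Tablet £329.65: electronic goods, £175.00 or more → 9.75% → £32.14
Wireless earbuds £28.44: electronic goods, under £175.00 → 0% → £0.00
Game controller £88.78: electronic goods, under £175.00 → 0% → £0.00
Total tax = £32.14

£32.14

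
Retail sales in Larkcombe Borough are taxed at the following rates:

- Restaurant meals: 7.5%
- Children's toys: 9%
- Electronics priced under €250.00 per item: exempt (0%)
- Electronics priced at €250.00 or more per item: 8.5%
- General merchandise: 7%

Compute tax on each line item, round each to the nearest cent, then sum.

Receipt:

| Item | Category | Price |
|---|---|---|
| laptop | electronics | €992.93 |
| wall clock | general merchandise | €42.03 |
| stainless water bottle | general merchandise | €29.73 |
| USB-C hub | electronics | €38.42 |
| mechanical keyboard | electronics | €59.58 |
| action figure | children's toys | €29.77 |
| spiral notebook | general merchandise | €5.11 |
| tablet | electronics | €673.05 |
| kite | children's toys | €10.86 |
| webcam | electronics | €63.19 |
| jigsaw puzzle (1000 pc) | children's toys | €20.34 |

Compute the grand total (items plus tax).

€2117.49

Laptop €992.93: electronics, €250.00 or more → 8.5% → €84.40
Wall clock €42.03: general merchandise → 7% → €2.94
Stainless water bottle €29.73: general merchandise → 7% → €2.08
USB-C hub €38.42: electronics, under €250.00 → 0% → €0.00
Mechanical keyboard €59.58: electronics, under €250.00 → 0% → €0.00
Action figure €29.77: children's toys → 9% → €2.68
Spiral notebook €5.11: general merchandise → 7% → €0.36
Tablet €673.05: electronics, €250.00 or more → 8.5% → €57.21
Kite €10.86: children's toys → 9% → €0.98
Webcam €63.19: electronics, under €250.00 → 0% → €0.00
Jigsaw puzzle (1000 pc) €20.34: children's toys → 9% → €1.83
Subtotal = €1965.01; tax = €152.48; total due = €2117.49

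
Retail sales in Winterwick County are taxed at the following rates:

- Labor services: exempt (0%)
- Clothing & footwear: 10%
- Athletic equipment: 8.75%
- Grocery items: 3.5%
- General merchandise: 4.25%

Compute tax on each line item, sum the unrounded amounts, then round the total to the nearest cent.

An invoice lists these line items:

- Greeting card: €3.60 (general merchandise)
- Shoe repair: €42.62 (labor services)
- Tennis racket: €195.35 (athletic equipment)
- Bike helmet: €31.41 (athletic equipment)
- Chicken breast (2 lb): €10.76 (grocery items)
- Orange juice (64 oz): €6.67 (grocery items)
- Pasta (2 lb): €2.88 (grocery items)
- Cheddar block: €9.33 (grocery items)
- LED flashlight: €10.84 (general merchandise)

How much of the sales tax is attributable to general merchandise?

Greeting card €3.60: general merchandise → 4.25% → €0.153
LED flashlight €10.84: general merchandise → 4.25% → €0.4607
Tax on general merchandise: unrounded sum = €0.6137 → €0.61

€0.61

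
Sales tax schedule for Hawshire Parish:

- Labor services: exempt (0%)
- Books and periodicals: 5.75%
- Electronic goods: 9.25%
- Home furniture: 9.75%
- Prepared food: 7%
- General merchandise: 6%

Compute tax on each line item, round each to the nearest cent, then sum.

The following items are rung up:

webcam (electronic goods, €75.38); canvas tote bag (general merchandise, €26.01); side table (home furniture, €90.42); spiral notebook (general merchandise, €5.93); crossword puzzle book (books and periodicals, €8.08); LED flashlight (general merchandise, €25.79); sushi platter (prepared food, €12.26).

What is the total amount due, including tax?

Webcam €75.38: electronic goods → 9.25% → €6.97
Canvas tote bag €26.01: general merchandise → 6% → €1.56
Side table €90.42: home furniture → 9.75% → €8.82
Spiral notebook €5.93: general merchandise → 6% → €0.36
Crossword puzzle book €8.08: books and periodicals → 5.75% → €0.46
LED flashlight €25.79: general merchandise → 6% → €1.55
Sushi platter €12.26: prepared food → 7% → €0.86
Subtotal = €243.87; tax = €20.58; total due = €264.45

€264.45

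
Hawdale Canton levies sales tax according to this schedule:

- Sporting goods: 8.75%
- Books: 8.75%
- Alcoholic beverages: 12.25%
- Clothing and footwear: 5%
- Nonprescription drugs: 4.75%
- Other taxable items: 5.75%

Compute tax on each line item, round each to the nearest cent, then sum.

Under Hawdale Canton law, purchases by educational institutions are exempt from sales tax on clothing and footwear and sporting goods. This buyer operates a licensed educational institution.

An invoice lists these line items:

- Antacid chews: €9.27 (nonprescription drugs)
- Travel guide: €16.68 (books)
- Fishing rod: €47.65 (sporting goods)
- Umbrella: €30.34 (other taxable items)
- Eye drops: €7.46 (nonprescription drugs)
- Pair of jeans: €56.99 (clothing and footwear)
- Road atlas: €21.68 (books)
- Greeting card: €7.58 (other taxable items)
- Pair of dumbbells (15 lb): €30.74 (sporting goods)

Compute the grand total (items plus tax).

Antacid chews €9.27: nonprescription drugs → 4.75% → €0.44
Travel guide €16.68: books → 8.75% → €1.46
Fishing rod €47.65: sporting goods, buyer-exempt → 0% → €0.00
Umbrella €30.34: other taxable items → 5.75% → €1.74
Eye drops €7.46: nonprescription drugs → 4.75% → €0.35
Pair of jeans €56.99: clothing and footwear, buyer-exempt → 0% → €0.00
Road atlas €21.68: books → 8.75% → €1.90
Greeting card €7.58: other taxable items → 5.75% → €0.44
Pair of dumbbells (15 lb) €30.74: sporting goods, buyer-exempt → 0% → €0.00
Subtotal = €228.39; tax = €6.33; total due = €234.72

€234.72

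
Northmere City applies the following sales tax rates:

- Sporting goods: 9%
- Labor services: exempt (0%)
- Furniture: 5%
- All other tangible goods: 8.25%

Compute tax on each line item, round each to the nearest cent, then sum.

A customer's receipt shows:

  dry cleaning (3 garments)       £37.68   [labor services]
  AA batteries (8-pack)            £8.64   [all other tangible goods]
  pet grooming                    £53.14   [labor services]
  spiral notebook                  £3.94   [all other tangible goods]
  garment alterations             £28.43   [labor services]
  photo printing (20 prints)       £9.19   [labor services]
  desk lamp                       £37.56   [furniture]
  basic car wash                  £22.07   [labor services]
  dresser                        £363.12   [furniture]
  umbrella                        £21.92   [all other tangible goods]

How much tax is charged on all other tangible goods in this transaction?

£2.85

AA batteries (8-pack) £8.64: all other tangible goods → 8.25% → £0.71
Spiral notebook £3.94: all other tangible goods → 8.25% → £0.33
Umbrella £21.92: all other tangible goods → 8.25% → £1.81
Tax on all other tangible goods = £0.71 + £0.33 + £1.81 = £2.85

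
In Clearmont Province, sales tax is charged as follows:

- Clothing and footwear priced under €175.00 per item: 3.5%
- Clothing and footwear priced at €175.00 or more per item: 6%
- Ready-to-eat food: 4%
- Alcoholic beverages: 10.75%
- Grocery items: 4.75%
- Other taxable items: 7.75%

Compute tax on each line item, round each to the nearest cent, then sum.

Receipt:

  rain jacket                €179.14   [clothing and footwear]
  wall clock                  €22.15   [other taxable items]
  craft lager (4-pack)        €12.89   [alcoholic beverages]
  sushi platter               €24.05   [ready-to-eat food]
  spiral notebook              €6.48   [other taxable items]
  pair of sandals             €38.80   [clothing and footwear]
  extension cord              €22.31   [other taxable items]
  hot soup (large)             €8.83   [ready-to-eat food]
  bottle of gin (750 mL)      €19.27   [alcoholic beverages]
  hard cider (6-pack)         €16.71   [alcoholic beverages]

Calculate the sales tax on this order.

€22.63

Rain jacket €179.14: clothing and footwear, €175.00 or more → 6% → €10.75
Wall clock €22.15: other taxable items → 7.75% → €1.72
Craft lager (4-pack) €12.89: alcoholic beverages → 10.75% → €1.39
Sushi platter €24.05: ready-to-eat food → 4% → €0.96
Spiral notebook €6.48: other taxable items → 7.75% → €0.50
Pair of sandals €38.80: clothing and footwear, under €175.00 → 3.5% → €1.36
Extension cord €22.31: other taxable items → 7.75% → €1.73
Hot soup (large) €8.83: ready-to-eat food → 4% → €0.35
Bottle of gin (750 mL) €19.27: alcoholic beverages → 10.75% → €2.07
Hard cider (6-pack) €16.71: alcoholic beverages → 10.75% → €1.80
Total tax = €10.75 + €1.72 + €1.39 + €0.96 + €0.50 + €1.36 + €1.73 + €0.35 + €2.07 + €1.80 = €22.63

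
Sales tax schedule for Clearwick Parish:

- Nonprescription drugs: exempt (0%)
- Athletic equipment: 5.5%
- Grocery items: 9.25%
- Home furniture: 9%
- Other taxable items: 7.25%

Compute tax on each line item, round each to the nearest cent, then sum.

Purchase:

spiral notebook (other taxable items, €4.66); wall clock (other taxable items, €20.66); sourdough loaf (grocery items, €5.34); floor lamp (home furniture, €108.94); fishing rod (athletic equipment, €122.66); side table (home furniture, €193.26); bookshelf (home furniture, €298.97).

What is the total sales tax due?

€63.18

Spiral notebook €4.66: other taxable items → 7.25% → €0.34
Wall clock €20.66: other taxable items → 7.25% → €1.50
Sourdough loaf €5.34: grocery items → 9.25% → €0.49
Floor lamp €108.94: home furniture → 9% → €9.80
Fishing rod €122.66: athletic equipment → 5.5% → €6.75
Side table €193.26: home furniture → 9% → €17.39
Bookshelf €298.97: home furniture → 9% → €26.91
Total tax = €0.34 + €1.50 + €0.49 + €9.80 + €6.75 + €17.39 + €26.91 = €63.18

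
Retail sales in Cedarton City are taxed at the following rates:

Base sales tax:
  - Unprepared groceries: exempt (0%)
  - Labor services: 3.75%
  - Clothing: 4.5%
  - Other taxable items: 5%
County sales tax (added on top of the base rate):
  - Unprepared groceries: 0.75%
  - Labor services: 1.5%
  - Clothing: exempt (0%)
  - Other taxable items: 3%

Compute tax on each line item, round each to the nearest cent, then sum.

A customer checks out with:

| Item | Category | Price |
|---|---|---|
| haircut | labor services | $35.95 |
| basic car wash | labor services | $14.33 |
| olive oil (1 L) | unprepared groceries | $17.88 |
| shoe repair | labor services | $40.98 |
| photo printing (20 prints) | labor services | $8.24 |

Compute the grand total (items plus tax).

Haircut $35.95: labor services → 3.75% + 1.5% county = 5.25% → $1.89
Basic car wash $14.33: labor services → 3.75% + 1.5% county = 5.25% → $0.75
Olive oil (1 L) $17.88: unprepared groceries → 0% + 0.75% county = 0.75% → $0.13
Shoe repair $40.98: labor services → 3.75% + 1.5% county = 5.25% → $2.15
Photo printing (20 prints) $8.24: labor services → 3.75% + 1.5% county = 5.25% → $0.43
Subtotal = $117.38; tax = $5.35; total due = $122.73

$122.73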